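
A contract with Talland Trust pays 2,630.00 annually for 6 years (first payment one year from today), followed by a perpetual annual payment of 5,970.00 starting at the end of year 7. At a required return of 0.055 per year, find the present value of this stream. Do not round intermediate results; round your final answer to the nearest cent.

91860.38

PV of 6-year annuity: 2,630.00 × [1 − (1+0.055)^−6] / 0.055 = 13138.24471
Perpetuity value at year 6: 5,970.00 / 0.055 = 108545.45455
PV of perpetuity: 108545.45455 / (1+0.055)^6 = 78722.13860
Total PV = 13138.24471 + 78722.13860 = 91860.38331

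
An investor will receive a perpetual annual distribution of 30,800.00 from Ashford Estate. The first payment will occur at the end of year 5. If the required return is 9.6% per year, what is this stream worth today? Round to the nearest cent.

Value at end of year 4: C / r = 30,800.00 / 0.096 = 320,833.3333
Discount to today: PV = 320,833.3333 / (1 + 0.096)^4 = 320,833.3333 / 1.442920 = 222,350.07

222350.07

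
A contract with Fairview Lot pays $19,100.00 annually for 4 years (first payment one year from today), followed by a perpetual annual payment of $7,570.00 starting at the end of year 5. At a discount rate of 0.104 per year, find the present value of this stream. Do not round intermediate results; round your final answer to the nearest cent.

$109022.78

PV of 4-year annuity: $19,100.00 × [1 − (1+0.104)^−4] / 0.104 = 60023.88455
Perpetuity value at year 4: $7,570.00 / 0.104 = 72788.46154
PV of perpetuity: 72788.46154 / (1+0.104)^4 = 48998.89054
Total PV = 60023.88455 + 48998.89054 = 109022.77509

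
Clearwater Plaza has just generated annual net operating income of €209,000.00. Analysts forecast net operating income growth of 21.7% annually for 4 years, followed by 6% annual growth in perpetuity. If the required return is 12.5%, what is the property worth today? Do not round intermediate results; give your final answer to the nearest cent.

D_1 = 254353.00000
D_2 = 309547.60100
D_3 = 376719.43042
D_4 = 458467.54682
Terminal value at year 4: TV = D_4×(1+g_2)/(r−g_2) = 485975.59963/0.065 = 7476547.68656
P_0 = D_1/(1+r)^1 + D_2/(1+r)^2 + D_3/(1+r)^3 + D_4/(1+r)^4 + TV/(1+r)^4
    = 226091.55556 + 244580.82054 + 264582.09653 + 286219.03243 + 4667571.91345 = 5689045.41851

€5689045.42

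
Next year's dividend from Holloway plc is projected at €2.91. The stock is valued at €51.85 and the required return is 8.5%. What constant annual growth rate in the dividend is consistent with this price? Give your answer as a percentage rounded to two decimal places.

P = D₁/(r−g) ⇒ g = r − D₁/P = 0.085 − €2.91/€51.85 = 0.028877

2.89%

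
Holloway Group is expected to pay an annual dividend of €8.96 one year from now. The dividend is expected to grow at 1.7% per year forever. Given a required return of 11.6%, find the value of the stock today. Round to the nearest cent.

Growing perpetuity: P = D₁ / (r − g) = €8.9600 / (0.116 − 0.017) = €90.51

€90.51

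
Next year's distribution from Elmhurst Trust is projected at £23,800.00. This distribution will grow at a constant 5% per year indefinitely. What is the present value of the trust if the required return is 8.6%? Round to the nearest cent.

Growing perpetuity: P = D₁ / (r − g) = £23,800.0000 / (0.086 − 0.05) = £661,111.11

£661111.11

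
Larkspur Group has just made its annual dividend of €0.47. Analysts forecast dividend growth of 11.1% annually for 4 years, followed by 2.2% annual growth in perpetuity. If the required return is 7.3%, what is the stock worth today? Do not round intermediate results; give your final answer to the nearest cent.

€12.88

D_1 = 0.52217
D_2 = 0.58013
D_3 = 0.64453
D_4 = 0.71607
Terminal value at year 4: TV = D_4×(1+g_2)/(r−g_2) = 0.73182/0.051 = 14.34944
P_0 = D_1/(1+r)^1 + D_2/(1+r)^2 + D_3/(1+r)^3 + D_4/(1+r)^4 + TV/(1+r)^4
    = 0.48664 + 0.50388 + 0.52172 + 0.54020 + 10.82520 = 12.87765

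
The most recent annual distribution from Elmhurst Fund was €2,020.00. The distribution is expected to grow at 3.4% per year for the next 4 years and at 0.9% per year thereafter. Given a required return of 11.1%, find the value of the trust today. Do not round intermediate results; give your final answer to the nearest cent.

D_1 = 2088.68000
D_2 = 2159.69512
D_3 = 2233.12475
D_4 = 2309.05100
Terminal value at year 4: TV = D_4×(1+g_2)/(r−g_2) = 2329.83245/0.102 = 22841.49465
P_0 = D_1/(1+r)^1 + D_2/(1+r)^2 + D_3/(1+r)^3 + D_4/(1+r)^4 + TV/(1+r)^4
    = 1880.00000 + 1749.70297 + 1628.43643 + 1515.57450 + 14992.30066 = 21766.01456

€21766.01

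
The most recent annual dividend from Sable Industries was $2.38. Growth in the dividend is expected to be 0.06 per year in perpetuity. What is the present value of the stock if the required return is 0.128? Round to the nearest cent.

D₁ = D₀ × (1 + g) = $2.38 × 1.06 = $2.5228
Growing perpetuity: P = D₁ / (r − g) = $2.5228 / (0.128 − 0.06) = $37.10

$37.10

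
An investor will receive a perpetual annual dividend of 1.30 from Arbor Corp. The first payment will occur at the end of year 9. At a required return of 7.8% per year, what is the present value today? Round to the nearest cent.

9.14

Value at end of year 8: C / r = 1.30 / 0.078 = 16.6667
Discount to today: PV = 16.6667 / (1 + 0.078)^8 = 16.6667 / 1.823686 = 9.14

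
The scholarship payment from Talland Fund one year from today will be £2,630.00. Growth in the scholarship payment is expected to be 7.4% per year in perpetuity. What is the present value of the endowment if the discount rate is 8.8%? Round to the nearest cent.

£187857.14

Growing perpetuity: P = D₁ / (r − g) = £2,630.0000 / (0.088 − 0.074) = £187,857.14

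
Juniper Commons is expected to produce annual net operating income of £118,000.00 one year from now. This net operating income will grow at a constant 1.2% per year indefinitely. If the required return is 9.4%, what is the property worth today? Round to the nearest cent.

£1439024.39

Growing perpetuity: P = D₁ / (r − g) = £118,000.0000 / (0.094 − 0.012) = £1,439,024.39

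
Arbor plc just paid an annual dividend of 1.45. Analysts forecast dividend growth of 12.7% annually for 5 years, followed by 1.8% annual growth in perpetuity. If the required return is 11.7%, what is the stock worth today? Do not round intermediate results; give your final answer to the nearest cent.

D_1 = 1.63415
D_2 = 1.84169
D_3 = 2.07558
D_4 = 2.33918
D_5 = 2.63626
Terminal value at year 5: TV = D_5×(1+g_2)/(r−g_2) = 2.68371/0.099 = 27.10817
P_0 = D_1/(1+r)^1 + D_2/(1+r)^2 + D_3/(1+r)^3 + D_4/(1+r)^4 + D_5/(1+r)^5 + TV/(1+r)^5
    = 1.46298 + 1.47608 + 1.48929 + 1.50263 + 1.51608 + 15.58958 = 23.03663

23.04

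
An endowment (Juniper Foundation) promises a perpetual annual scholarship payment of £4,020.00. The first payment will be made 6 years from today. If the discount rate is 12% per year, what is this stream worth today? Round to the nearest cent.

Value at end of year 5: C / r = £4,020.00 / 0.12 = £33,500.0000
Discount to today: PV = £33,500.0000 / (1 + 0.12)^5 = £33,500.0000 / 1.762342 = £19,008.80

£19008.80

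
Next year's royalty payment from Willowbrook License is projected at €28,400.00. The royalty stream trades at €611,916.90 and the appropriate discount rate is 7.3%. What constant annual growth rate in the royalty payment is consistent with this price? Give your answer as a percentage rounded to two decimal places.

P = D₁/(r−g) ⇒ g = r − D₁/P = 0.073 − €28,400.00/€611,916.90 = 0.026588

2.66%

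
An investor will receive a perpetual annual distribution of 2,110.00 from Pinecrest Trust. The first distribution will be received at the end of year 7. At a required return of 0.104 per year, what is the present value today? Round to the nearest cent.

11205.59

Value at end of year 6: C / r = 2,110.00 / 0.104 = 20,288.4615
Discount to today: PV = 20,288.4615 / (1 + 0.104)^6 = 20,288.4615 / 1.810566 = 11,205.59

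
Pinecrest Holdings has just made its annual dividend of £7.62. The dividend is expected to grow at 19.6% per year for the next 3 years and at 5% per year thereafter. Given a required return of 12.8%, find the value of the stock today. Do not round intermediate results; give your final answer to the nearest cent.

£148.00

D_1 = 9.11352
D_2 = 10.89977
D_3 = 13.03612
Terminal value at year 3: TV = D_3×(1+g_2)/(r−g_2) = 13.68793/0.078 = 175.48630
P_0 = D_1/(1+r)^1 + D_2/(1+r)^2 + D_3/(1+r)^3 + TV/(1+r)^3
    = 8.07936 + 8.56642 + 9.08283 + 122.26887 = 147.99748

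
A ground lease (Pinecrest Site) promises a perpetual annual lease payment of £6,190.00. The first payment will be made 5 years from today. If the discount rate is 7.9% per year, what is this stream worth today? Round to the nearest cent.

Value at end of year 4: C / r = £6,190.00 / 0.079 = £78,354.4304
Discount to today: PV = £78,354.4304 / (1 + 0.079)^4 = £78,354.4304 / 1.355457 = £57,806.65

£57806.65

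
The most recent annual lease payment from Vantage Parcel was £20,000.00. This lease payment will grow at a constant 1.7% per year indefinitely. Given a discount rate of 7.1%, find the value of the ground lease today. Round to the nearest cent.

£376666.67

D₁ = D₀ × (1 + g) = £20,000.00 × 1.017 = £20,340.0000
Growing perpetuity: P = D₁ / (r − g) = £20,340.0000 / (0.071 − 0.017) = £376,666.67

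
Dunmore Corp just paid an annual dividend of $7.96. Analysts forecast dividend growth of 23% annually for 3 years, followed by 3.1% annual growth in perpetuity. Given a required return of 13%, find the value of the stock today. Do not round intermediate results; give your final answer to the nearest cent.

$135.27

D_1 = 9.79080
D_2 = 12.04268
D_3 = 14.81250
Terminal value at year 3: TV = D_3×(1+g_2)/(r−g_2) = 15.27169/0.099 = 154.25948
P_0 = D_1/(1+r)^1 + D_2/(1+r)^2 + D_3/(1+r)^3 + TV/(1+r)^3
    = 8.66442 + 9.43119 + 10.26581 + 106.90956 = 135.27098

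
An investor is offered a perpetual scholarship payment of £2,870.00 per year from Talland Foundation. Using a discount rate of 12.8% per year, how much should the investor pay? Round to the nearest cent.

Level perpetuity: PV = C / r = £2,870.00 / 0.128 = £22,421.88

£22421.88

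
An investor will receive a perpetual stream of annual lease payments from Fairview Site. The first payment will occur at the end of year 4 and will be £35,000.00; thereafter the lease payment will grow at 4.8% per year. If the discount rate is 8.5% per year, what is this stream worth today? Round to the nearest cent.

£740588.74

Value at end of year 3: C₁ / (r − g) = £35,000.00 / (0.085 − 0.048) = £945,945.9459
Discount to today: PV = £945,945.9459 / (1 + 0.085)^3 = £945,945.9459 / 1.277289 = £740,588.74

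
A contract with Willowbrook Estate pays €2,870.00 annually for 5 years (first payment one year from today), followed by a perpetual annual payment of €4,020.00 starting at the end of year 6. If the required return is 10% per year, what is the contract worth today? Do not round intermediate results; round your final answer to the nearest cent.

€35840.60

PV of 5-year annuity: €2,870.00 × [1 − (1+0.1)^−5] / 0.1 = 10879.55803
Perpetuity value at year 5: €4,020.00 / 0.1 = 40200.00000
PV of perpetuity: 40200.00000 / (1+0.1)^5 = 24961.03719
Total PV = 10879.55803 + 24961.03719 = 35840.59522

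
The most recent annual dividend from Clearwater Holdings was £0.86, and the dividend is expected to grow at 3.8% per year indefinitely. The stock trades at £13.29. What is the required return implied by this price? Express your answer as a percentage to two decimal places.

D₁ = £0.86 × 1.038 = £0.8927
P = D₁/(r − g) ⇒ r = D₁/P + g = £0.8927/£13.29 + 0.038 = 0.067169 + 0.038 = 0.105169

10.52%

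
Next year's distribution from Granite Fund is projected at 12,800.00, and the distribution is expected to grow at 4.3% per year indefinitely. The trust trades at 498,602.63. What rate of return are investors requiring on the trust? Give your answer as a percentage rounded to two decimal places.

P = D₁/(r − g) ⇒ r = D₁/P + g = 12,800.0000/498,602.63 + 0.043 = 0.025672 + 0.043 = 0.068672

6.87%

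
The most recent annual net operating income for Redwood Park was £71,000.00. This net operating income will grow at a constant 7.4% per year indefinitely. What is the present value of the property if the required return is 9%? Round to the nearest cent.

D₁ = D₀ × (1 + g) = £71,000.00 × 1.074 = £76,254.0000
Growing perpetuity: P = D₁ / (r − g) = £76,254.0000 / (0.09 − 0.074) = £4,765,875.00

£4765875.00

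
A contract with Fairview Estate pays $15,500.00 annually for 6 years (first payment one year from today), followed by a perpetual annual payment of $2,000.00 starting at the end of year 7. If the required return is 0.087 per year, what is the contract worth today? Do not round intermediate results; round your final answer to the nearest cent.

$84093.93

PV of 6-year annuity: $15,500.00 × [1 − (1+0.087)^−6] / 0.087 = 70158.07821
Perpetuity value at year 6: $2,000.00 / 0.087 = 22988.50575
PV of perpetuity: 22988.50575 / (1+0.087)^6 = 13935.85049
Total PV = 70158.07821 + 13935.85049 = 84093.92870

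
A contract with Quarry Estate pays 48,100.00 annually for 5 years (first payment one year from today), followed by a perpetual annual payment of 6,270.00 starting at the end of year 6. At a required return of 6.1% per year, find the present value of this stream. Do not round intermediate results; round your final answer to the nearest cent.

278511.75

PV of 5-year annuity: 48,100.00 × [1 − (1+0.061)^−5] / 0.061 = 202064.69034
Perpetuity value at year 5: 6,270.00 / 0.061 = 102786.88525
PV of perpetuity: 102786.88525 / (1+0.061)^5 = 76447.05971
Total PV = 202064.69034 + 76447.05971 = 278511.75005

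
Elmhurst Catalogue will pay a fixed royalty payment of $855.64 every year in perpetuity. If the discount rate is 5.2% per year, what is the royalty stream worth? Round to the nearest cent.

Level perpetuity: PV = C / r = $855.64 / 0.052 = $16,454.62

$16454.62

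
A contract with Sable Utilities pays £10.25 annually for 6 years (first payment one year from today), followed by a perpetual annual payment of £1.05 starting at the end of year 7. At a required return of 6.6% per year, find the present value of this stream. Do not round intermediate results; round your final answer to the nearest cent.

PV of 6-year annuity: £10.25 × [1 − (1+0.066)^−6] / 0.066 = 49.46623
Perpetuity value at year 6: £1.05 / 0.066 = 15.90909
PV of perpetuity: 15.90909 / (1+0.066)^6 = 10.84182
Total PV = 49.46623 + 10.84182 = 60.30805

£60.31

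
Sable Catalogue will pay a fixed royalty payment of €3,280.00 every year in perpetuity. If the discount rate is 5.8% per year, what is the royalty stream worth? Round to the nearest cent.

Level perpetuity: PV = C / r = €3,280.00 / 0.058 = €56,551.72

€56551.72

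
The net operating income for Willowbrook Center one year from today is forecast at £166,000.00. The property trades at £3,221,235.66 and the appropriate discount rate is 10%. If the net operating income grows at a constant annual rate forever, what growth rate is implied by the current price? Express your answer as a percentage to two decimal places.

4.85%

P = D₁/(r−g) ⇒ g = r − D₁/P = 0.1 − £166,000.00/£3,221,235.66 = 0.048467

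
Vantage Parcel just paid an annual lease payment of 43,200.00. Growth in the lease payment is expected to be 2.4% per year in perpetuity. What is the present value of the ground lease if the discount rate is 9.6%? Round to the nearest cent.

D₁ = D₀ × (1 + g) = 43,200.00 × 1.024 = 44,236.8000
Growing perpetuity: P = D₁ / (r − g) = 44,236.8000 / (0.096 − 0.024) = 614,400.00

614400.00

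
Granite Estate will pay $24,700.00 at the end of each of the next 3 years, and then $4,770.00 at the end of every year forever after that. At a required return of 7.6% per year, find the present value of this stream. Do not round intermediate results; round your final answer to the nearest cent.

PV of 3-year annuity: $24,700.00 × [1 − (1+0.076)^−3] / 0.076 = 64116.53924
Perpetuity value at year 3: $4,770.00 / 0.076 = 62763.15789
PV of perpetuity: 62763.15789 / (1+0.076)^3 = 50381.13797
Total PV = 64116.53924 + 50381.13797 = 114497.67721

$114497.68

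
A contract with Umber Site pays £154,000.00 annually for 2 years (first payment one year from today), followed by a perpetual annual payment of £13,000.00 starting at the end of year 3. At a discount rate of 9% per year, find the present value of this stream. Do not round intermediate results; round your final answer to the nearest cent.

£392479.12

PV of 2-year annuity: £154,000.00 × [1 − (1+0.09)^−2] / 0.09 = 270903.12263
Perpetuity value at year 2: £13,000.00 / 0.09 = 144444.44444
PV of perpetuity: 144444.44444 / (1+0.09)^2 = 121575.99903
Total PV = 270903.12263 + 121575.99903 = 392479.12166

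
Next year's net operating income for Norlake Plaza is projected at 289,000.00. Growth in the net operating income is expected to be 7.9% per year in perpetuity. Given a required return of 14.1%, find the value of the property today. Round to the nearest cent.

4661290.32

Growing perpetuity: P = D₁ / (r − g) = 289,000.0000 / (0.141 − 0.079) = 4,661,290.32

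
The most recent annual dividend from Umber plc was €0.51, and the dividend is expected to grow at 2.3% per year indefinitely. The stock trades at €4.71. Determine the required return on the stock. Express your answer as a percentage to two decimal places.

13.38%

D₁ = €0.51 × 1.023 = €0.5217
P = D₁/(r − g) ⇒ r = D₁/P + g = €0.5217/€4.71 + 0.023 = 0.110771 + 0.023 = 0.133771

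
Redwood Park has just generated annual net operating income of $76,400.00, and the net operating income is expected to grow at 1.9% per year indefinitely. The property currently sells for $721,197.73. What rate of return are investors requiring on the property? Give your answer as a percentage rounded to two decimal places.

12.69%

D₁ = $76,400.00 × 1.019 = $77,851.6000
P = D₁/(r − g) ⇒ r = D₁/P + g = $77,851.6000/$721,197.73 + 0.019 = 0.107948 + 0.019 = 0.126948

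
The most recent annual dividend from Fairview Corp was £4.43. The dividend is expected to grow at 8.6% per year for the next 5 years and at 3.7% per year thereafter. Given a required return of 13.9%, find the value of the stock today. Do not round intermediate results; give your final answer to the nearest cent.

D_1 = 4.81098
D_2 = 5.22472
D_3 = 5.67405
D_4 = 6.16202
D_5 = 6.69195
Terminal value at year 5: TV = D_5×(1+g_2)/(r−g_2) = 6.93955/0.102 = 68.03485
P_0 = D_1/(1+r)^1 + D_2/(1+r)^2 + D_3/(1+r)^3 + D_4/(1+r)^4 + D_5/(1+r)^5 + TV/(1+r)^5
    = 4.22386 + 4.02732 + 3.83992 + 3.66124 + 3.49087 + 35.49056 = 54.73377

£54.73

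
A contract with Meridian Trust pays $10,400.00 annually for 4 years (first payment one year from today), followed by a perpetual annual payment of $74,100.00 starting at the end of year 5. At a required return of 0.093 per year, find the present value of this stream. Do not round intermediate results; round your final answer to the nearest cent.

$591755.68

PV of 4-year annuity: $10,400.00 × [1 − (1+0.093)^−4] / 0.093 = 33472.41068
Perpetuity value at year 4: $74,100.00 / 0.093 = 796774.19355
PV of perpetuity: 796774.19355 / (1+0.093)^4 = 558283.26746
Total PV = 33472.41068 + 558283.26746 = 591755.67814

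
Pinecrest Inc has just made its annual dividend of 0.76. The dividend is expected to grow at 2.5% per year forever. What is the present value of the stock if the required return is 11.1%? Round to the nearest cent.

9.06

D₁ = D₀ × (1 + g) = 0.76 × 1.025 = 0.7790
Growing perpetuity: P = D₁ / (r − g) = 0.7790 / (0.111 − 0.025) = 9.06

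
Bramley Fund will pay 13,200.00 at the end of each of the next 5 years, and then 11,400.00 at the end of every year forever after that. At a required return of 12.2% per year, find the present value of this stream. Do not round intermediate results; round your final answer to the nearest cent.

PV of 5-year annuity: 13,200.00 × [1 − (1+0.122)^−5] / 0.122 = 47348.22983
Perpetuity value at year 5: 11,400.00 / 0.122 = 93442.62295
PV of perpetuity: 93442.62295 / (1+0.122)^5 = 52550.96992
Total PV = 47348.22983 + 52550.96992 = 99899.19975

99899.20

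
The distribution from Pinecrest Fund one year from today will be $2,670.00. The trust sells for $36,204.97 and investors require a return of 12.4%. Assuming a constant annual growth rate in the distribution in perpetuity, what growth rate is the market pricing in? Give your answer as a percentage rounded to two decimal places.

5.03%

P = D₁/(r−g) ⇒ g = r − D₁/P = 0.124 − $2,670.00/$36,204.97 = 0.050253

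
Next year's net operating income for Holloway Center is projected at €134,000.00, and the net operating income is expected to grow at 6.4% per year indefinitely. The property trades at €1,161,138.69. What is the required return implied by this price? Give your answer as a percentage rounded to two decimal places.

P = D₁/(r − g) ⇒ r = D₁/P + g = €134,000.0000/€1,161,138.69 + 0.064 = 0.115404 + 0.064 = 0.179404

17.94%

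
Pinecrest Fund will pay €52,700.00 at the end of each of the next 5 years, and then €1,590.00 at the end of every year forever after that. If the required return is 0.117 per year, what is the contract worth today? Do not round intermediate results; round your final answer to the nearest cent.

PV of 5-year annuity: €52,700.00 × [1 − (1+0.117)^−5] / 0.117 = 191392.08839
Perpetuity value at year 5: €1,590.00 / 0.117 = 13589.74359
PV of perpetuity: 13589.74359 / (1+0.117)^5 = 7815.29538
Total PV = 191392.08839 + 7815.29538 = 199207.38377

€199207.38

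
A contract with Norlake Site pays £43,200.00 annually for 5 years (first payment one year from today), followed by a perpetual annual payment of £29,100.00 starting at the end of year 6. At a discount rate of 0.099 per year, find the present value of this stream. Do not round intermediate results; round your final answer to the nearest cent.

£347526.31

PV of 5-year annuity: £43,200.00 × [1 − (1+0.099)^−5] / 0.099 = 164181.20446
Perpetuity value at year 5: £29,100.00 / 0.099 = 293939.39394
PV of perpetuity: 293939.39394 / (1+0.099)^5 = 183345.11038
Total PV = 164181.20446 + 183345.11038 = 347526.31484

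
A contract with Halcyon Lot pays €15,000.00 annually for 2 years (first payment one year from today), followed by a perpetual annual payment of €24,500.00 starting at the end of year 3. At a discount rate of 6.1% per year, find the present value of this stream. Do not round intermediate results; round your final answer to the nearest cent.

PV of 2-year annuity: €15,000.00 × [1 − (1+0.061)^−2] / 0.061 = 27462.39965
Perpetuity value at year 2: €24,500.00 / 0.061 = 401639.34426
PV of perpetuity: 401639.34426 / (1+0.061)^2 = 356784.09150
Total PV = 27462.39965 + 356784.09150 = 384246.49115

€384246.49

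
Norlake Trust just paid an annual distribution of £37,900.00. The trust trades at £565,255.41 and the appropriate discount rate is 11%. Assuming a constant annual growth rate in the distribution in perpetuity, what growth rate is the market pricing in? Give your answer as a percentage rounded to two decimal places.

4.03%

P = D₀(1+g)/(r−g) ⇒ P(r−g) = D₀(1+g) ⇒ g(P+D₀) = P·r − D₀
g = (P·r − D₀)/(P + D₀) = (£565,255.41×0.11 − £37,900.00) / (£565,255.41 + £37,900.00) = 0.040252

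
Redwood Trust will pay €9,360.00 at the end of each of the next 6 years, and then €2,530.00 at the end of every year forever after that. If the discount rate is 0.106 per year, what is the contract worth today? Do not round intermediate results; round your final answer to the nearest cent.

€53098.53

PV of 6-year annuity: €9,360.00 × [1 − (1+0.106)^−6] / 0.106 = 40058.34081
Perpetuity value at year 6: €2,530.00 / 0.106 = 23867.92453
PV of perpetuity: 23867.92453 / (1+0.106)^6 = 13040.18924
Total PV = 40058.34081 + 13040.18924 = 53098.53006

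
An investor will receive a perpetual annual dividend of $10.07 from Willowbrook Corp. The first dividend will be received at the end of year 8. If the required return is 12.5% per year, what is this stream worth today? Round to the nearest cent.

$35.32

Value at end of year 7: C / r = $10.07 / 0.125 = $80.5600
Discount to today: PV = $80.5600 / (1 + 0.125)^7 = $80.5600 / 2.280697 = $35.32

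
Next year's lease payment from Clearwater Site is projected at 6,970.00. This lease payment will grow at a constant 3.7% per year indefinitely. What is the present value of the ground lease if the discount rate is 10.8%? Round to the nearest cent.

98169.01

Growing perpetuity: P = D₁ / (r − g) = 6,970.0000 / (0.108 − 0.037) = 98,169.01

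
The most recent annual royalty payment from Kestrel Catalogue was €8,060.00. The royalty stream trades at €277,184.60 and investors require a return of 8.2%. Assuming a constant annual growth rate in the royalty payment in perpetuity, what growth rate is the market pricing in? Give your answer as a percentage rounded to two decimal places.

P = D₀(1+g)/(r−g) ⇒ P(r−g) = D₀(1+g) ⇒ g(P+D₀) = P·r − D₀
g = (P·r − D₀)/(P + D₀) = (€277,184.60×0.082 − €8,060.00) / (€277,184.60 + €8,060.00) = 0.051427

5.14%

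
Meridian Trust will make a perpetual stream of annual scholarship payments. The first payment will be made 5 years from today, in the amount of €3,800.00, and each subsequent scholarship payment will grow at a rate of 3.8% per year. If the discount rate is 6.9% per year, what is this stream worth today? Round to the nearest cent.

Value at end of year 4: C₁ / (r − g) = €3,800.00 / (0.069 − 0.038) = €122,580.6452
Discount to today: PV = €122,580.6452 / (1 + 0.069)^4 = €122,580.6452 / 1.305903 = €93,866.60

€93866.60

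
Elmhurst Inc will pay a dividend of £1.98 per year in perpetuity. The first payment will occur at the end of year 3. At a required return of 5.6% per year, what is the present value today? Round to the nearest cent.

Value at end of year 2: C / r = £1.98 / 0.056 = £35.3571
Discount to today: PV = £35.3571 / (1 + 0.056)^2 = £35.3571 / 1.115136 = £31.71

£31.71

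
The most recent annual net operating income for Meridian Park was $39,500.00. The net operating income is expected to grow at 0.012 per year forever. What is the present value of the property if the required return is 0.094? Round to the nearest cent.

$487487.80

D₁ = D₀ × (1 + g) = $39,500.00 × 1.012 = $39,974.0000
Growing perpetuity: P = D₁ / (r − g) = $39,974.0000 / (0.094 − 0.012) = $487,487.80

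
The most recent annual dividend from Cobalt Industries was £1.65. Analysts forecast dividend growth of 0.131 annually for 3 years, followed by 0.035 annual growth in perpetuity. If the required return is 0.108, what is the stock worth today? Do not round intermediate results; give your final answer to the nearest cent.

D_1 = 1.86615
D_2 = 2.11062
D_3 = 2.38711
Terminal value at year 3: TV = D_3×(1+g_2)/(r−g_2) = 2.47066/0.073 = 33.84459
P_0 = D_1/(1+r)^1 + D_2/(1+r)^2 + D_3/(1+r)^3 + TV/(1+r)^3
    = 1.68425 + 1.71921 + 1.75490 + 24.88112 = 30.03949

£30.04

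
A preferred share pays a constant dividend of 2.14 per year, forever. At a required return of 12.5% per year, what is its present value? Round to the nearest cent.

Level perpetuity: PV = C / r = 2.14 / 0.125 = 17.12

17.12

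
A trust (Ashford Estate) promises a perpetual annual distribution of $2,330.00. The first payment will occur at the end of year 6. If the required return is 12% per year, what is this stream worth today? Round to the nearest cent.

$11017.54

Value at end of year 5: C / r = $2,330.00 / 0.12 = $19,416.6667
Discount to today: PV = $19,416.6667 / (1 + 0.12)^5 = $19,416.6667 / 1.762342 = $11,017.54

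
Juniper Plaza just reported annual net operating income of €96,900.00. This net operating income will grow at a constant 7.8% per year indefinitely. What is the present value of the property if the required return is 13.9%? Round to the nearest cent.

€1712429.51

D₁ = D₀ × (1 + g) = €96,900.00 × 1.078 = €104,458.2000
Growing perpetuity: P = D₁ / (r − g) = €104,458.2000 / (0.139 − 0.078) = €1,712,429.51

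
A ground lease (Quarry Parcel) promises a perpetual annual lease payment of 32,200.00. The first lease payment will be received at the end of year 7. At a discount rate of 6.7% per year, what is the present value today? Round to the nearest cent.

325682.60

Value at end of year 6: C / r = 32,200.00 / 0.067 = 480,597.0149
Discount to today: PV = 480,597.0149 / (1 + 0.067)^6 = 480,597.0149 / 1.475661 = 325,682.60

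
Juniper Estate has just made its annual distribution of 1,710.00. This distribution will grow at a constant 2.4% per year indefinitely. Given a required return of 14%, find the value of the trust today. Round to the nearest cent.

15095.17

D₁ = D₀ × (1 + g) = 1,710.00 × 1.024 = 1,751.0400
Growing perpetuity: P = D₁ / (r − g) = 1,751.0400 / (0.14 − 0.024) = 15,095.17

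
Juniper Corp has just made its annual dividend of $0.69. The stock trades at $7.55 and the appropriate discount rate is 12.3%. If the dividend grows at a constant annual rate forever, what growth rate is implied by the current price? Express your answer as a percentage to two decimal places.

2.90%

P = D₀(1+g)/(r−g) ⇒ P(r−g) = D₀(1+g) ⇒ g(P+D₀) = P·r − D₀
g = (P·r − D₀)/(P + D₀) = ($7.55×0.123 − $0.69) / ($7.55 + $0.69) = 0.028962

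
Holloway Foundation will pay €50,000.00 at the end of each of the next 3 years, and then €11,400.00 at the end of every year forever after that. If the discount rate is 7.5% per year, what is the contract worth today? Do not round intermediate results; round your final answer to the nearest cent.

€252380.29

PV of 3-year annuity: €50,000.00 × [1 − (1+0.075)^−3] / 0.075 = 130026.28699
Perpetuity value at year 3: €11,400.00 / 0.075 = 152000.00000
PV of perpetuity: 152000.00000 / (1+0.075)^3 = 122354.00657
Total PV = 130026.28699 + 122354.00657 = 252380.29356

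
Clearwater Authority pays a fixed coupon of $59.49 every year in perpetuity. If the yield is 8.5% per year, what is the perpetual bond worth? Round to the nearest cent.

Level perpetuity: PV = C / r = $59.49 / 0.085 = $699.88

$699.88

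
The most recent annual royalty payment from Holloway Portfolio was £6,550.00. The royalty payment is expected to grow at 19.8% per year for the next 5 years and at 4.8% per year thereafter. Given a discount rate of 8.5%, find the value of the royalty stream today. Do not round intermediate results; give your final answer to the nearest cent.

£348983.31

D_1 = 7846.90000
D_2 = 9400.58620
D_3 = 11261.90227
D_4 = 13491.75892
D_5 = 16163.12718
Terminal value at year 5: TV = D_5×(1+g_2)/(r−g_2) = 16938.95729/0.037 = 457809.65640
P_0 = D_1/(1+r)^1 + D_2/(1+r)^2 + D_3/(1+r)^3 + D_4/(1+r)^4 + D_5/(1+r)^5 + TV/(1+r)^5
    = 7232.16590 + 7985.37765 + 8817.03449 + 9735.30628 + 10749.21376 + 304464.21673 = 348983.31480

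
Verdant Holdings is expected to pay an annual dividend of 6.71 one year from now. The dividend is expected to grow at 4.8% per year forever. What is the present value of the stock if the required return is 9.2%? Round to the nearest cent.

152.50

Growing perpetuity: P = D₁ / (r − g) = 6.7100 / (0.092 − 0.048) = 152.50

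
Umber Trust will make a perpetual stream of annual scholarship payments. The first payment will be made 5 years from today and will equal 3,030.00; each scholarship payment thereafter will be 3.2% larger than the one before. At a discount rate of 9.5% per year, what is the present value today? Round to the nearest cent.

33453.81

Value at end of year 4: C₁ / (r − g) = 3,030.00 / (0.095 − 0.032) = 48,095.2381
Discount to today: PV = 48,095.2381 / (1 + 0.095)^4 = 48,095.2381 / 1.437661 = 33,453.81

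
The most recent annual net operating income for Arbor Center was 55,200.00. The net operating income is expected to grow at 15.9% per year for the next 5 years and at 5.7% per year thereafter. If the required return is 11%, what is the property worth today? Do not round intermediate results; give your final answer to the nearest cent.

1681057.64

D_1 = 63976.80000
D_2 = 74149.11120
D_3 = 85938.81988
D_4 = 99603.09224
D_5 = 115439.98391
Terminal value at year 5: TV = D_5×(1+g_2)/(r−g_2) = 122020.06299/0.053 = 2302265.33945
P_0 = D_1/(1+r)^1 + D_2/(1+r)^2 + D_3/(1+r)^3 + D_4/(1+r)^4 + D_5/(1+r)^5 + TV/(1+r)^5
    = 57636.75676 + 60181.08206 + 62837.72442 + 65611.64198 + 68508.01176 + 1366282.42324 = 1681057.64021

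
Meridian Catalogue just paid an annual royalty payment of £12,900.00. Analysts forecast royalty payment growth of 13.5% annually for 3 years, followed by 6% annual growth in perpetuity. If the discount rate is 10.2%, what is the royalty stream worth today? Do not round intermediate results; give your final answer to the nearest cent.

D_1 = 14641.50000
D_2 = 16618.10250
D_3 = 18861.54634
Terminal value at year 3: TV = D_3×(1+g_2)/(r−g_2) = 19993.23912/0.042 = 476029.50280
P_0 = D_1/(1+r)^1 + D_2/(1+r)^2 + D_3/(1+r)^3 + TV/(1+r)^3
    = 13286.29764 + 13684.16318 + 14093.94302 + 355704.27620 = 396768.68003

£396768.68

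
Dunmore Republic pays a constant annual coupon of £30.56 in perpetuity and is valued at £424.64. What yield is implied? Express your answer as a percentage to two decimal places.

P = C/r ⇒ r = C/P = £30.56/£424.64 = 0.071967

7.20%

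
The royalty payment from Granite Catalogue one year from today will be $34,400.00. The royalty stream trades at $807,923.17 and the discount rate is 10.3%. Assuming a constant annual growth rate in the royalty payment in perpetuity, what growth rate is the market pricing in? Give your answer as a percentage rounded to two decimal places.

6.04%

P = D₁/(r−g) ⇒ g = r − D₁/P = 0.103 − $34,400.00/$807,923.17 = 0.060422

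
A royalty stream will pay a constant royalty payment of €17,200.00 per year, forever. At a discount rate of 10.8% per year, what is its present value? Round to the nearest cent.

Level perpetuity: PV = C / r = €17,200.00 / 0.108 = €159,259.26

€159259.26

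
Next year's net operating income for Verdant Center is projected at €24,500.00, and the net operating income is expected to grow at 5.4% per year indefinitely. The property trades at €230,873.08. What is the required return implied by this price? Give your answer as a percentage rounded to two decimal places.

16.01%

P = D₁/(r − g) ⇒ r = D₁/P + g = €24,500.0000/€230,873.08 + 0.054 = 0.106119 + 0.054 = 0.160119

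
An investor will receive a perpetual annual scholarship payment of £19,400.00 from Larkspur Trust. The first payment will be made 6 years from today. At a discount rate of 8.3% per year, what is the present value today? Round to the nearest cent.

Value at end of year 5: C / r = £19,400.00 / 0.083 = £233,734.9398
Discount to today: PV = £233,734.9398 / (1 + 0.083)^5 = £233,734.9398 / 1.489849 = £156,884.98

£156884.98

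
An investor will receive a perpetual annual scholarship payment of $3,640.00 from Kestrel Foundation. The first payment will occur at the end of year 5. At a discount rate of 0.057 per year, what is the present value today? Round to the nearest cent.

Value at end of year 4: C / r = $3,640.00 / 0.057 = $63,859.6491
Discount to today: PV = $63,859.6491 / (1 + 0.057)^4 = $63,859.6491 / 1.248245 = $51,159.53

$51159.53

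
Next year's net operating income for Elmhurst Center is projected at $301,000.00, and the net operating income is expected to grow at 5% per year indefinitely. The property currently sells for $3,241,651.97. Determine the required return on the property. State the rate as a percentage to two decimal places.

P = D₁/(r − g) ⇒ r = D₁/P + g = $301,000.0000/$3,241,651.97 + 0.05 = 0.092854 + 0.05 = 0.142854

14.29%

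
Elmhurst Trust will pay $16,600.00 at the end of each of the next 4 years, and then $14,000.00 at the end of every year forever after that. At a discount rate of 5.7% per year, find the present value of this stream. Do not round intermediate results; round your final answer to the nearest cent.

PV of 4-year annuity: $16,600.00 × [1 − (1+0.057)^−4] / 0.057 = 57918.10807
Perpetuity value at year 4: $14,000.00 / 0.057 = 245614.03509
PV of perpetuity: 245614.03509 / (1+0.057)^4 = 196767.43792
Total PV = 57918.10807 + 196767.43792 = 254685.54599

$254685.55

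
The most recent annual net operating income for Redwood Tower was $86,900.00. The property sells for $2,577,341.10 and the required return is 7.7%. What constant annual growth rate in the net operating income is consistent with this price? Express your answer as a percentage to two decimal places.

4.19%

P = D₀(1+g)/(r−g) ⇒ P(r−g) = D₀(1+g) ⇒ g(P+D₀) = P·r − D₀
g = (P·r − D₀)/(P + D₀) = ($2,577,341.10×0.077 − $86,900.00) / ($2,577,341.10 + $86,900.00) = 0.041871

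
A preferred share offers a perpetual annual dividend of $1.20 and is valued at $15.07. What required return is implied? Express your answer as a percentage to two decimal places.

P = C/r ⇒ r = C/P = $1.20/$15.07 = 0.079628

7.96%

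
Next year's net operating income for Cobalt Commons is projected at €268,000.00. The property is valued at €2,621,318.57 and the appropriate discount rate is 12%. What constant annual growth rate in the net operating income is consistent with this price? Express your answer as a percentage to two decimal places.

1.78%

P = D₁/(r−g) ⇒ g = r − D₁/P = 0.12 − €268,000.00/€2,621,318.57 = 0.017761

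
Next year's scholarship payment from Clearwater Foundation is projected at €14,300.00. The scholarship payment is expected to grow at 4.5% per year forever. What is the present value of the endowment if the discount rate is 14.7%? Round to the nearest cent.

€140196.08

Growing perpetuity: P = D₁ / (r − g) = €14,300.0000 / (0.147 − 0.045) = €140,196.08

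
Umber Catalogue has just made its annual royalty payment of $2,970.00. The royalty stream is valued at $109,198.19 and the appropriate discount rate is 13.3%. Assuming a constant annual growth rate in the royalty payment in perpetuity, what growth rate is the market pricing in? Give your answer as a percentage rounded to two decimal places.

10.30%

P = D₀(1+g)/(r−g) ⇒ P(r−g) = D₀(1+g) ⇒ g(P+D₀) = P·r − D₀
g = (P·r − D₀)/(P + D₀) = ($109,198.19×0.133 − $2,970.00) / ($109,198.19 + $2,970.00) = 0.103000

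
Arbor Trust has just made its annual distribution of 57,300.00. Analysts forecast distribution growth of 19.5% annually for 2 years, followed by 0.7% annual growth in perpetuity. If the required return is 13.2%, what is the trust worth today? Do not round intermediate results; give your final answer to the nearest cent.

D_1 = 68473.50000
D_2 = 81825.83250
Terminal value at year 2: TV = D_2×(1+g_2)/(r−g_2) = 82398.61333/0.125 = 659188.90662
P_0 = D_1/(1+r)^1 + D_2/(1+r)^2 + TV/(1+r)^2
    = 60488.95760 + 63855.39252 + 514419.04211 = 638763.39223

638763.39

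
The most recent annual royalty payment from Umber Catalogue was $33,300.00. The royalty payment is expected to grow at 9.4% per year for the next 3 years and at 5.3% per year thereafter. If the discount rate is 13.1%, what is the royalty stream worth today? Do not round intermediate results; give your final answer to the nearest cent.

D_1 = 36430.20000
D_2 = 39854.63880
D_3 = 43600.97485
Terminal value at year 3: TV = D_3×(1+g_2)/(r−g_2) = 45911.82651/0.078 = 588613.16044
P_0 = D_1/(1+r)^1 + D_2/(1+r)^2 + D_3/(1+r)^3 + TV/(1+r)^3
    = 32210.61008 + 31156.85891 + 30137.58059 + 406857.33797 = 500362.38755

$500362.39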